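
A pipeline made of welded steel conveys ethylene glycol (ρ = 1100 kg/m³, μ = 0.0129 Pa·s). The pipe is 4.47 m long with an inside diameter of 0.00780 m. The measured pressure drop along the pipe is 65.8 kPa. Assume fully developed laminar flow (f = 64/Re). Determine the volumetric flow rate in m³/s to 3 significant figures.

For laminar flow, f = 64/Re with Re = ρVD/μ, so Darcy-Weisbach reduces to ΔP = 32μLV/D². Solving for V: V = ΔP·D²/(32μL) = 6.58e+04·(0.0078)²/(32·0.0129·4.47) = 2.17 m/s.
Check: Re = ρVD/μ = 1100·2.17·0.0078/0.0129 = 1443 < 2300, so the laminar assumption holds.
Q = V·A = 2.17·(π/4·0.0078²) = 0.0001037 m³/s = 1.04×10^-4 m³/s.

Q ≈ 1.04×10^-4 m³/s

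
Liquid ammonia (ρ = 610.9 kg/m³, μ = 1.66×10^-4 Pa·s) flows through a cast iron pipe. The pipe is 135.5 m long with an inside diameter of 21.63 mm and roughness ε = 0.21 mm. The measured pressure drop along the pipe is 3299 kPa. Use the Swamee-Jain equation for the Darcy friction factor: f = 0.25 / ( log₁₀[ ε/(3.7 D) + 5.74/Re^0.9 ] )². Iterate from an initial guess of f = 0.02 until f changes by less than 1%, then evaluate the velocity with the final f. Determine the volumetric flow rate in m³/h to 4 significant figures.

Rearranging Darcy-Weisbach: V = √(2·ΔP·D/(f·L·ρ)). With ε/D = 0.00021/0.02163 = 0.00971, iterate starting from f = 0.02:
  f = 0.02 → V = √(2·3.299e+06·0.02163/(0.02·135.5·610.9)) = 9.285 m/s; Re = ρVD/μ = 7.391e+05; f → 0.03767
  f = 0.03767 → V = 6.765 m/s; Re = 5.385e+05; f → 0.03772
Converged (Δf/f < 1%). With the final f = 0.03772: V = √(2·3.299e+06·0.02163/(0.03772·135.5·610.9)) = 6.761 m/s.
Q = V·A = 6.761·(π/4·0.02163²) = 0.002484 m³/s = 8.943 m³/h.

Q ≈ 8.943 m³/h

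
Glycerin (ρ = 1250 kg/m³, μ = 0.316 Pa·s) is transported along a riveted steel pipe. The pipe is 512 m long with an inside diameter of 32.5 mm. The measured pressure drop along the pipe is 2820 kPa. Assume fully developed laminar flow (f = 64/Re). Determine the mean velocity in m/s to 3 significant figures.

V ≈ 0.575 m/s

For laminar flow, f = 64/Re with Re = ρVD/μ, so Darcy-Weisbach reduces to ΔP = 32μLV/D². Solving for V: V = ΔP·D²/(32μL) = 2.82e+06·(0.0325)²/(32·0.316·512) = 0.5753 m/s.
Check: Re = ρVD/μ = 1250·0.5753·0.0325/0.316 = 73.96 < 2300, so the laminar assumption holds.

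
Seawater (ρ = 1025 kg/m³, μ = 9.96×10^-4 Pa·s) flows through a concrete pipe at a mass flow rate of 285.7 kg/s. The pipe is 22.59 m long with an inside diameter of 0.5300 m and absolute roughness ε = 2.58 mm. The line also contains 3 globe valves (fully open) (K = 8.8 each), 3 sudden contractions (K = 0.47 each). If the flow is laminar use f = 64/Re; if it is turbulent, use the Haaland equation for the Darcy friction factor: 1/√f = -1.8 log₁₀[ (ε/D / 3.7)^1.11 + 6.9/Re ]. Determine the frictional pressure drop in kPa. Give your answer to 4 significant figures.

ΔP ≈ 23.81 kPa

A = πD²/4 = π(0.53)²/4 = 0.2206 m²; mean velocity V = ṁ/(ρA) = 285.7/(1025 · 0.2206) = 1.263 m/s.
Reynolds number Re = ρVD/μ = 1025 · 1.263 · 0.53 / 0.000996 = 6.891e+05.
Re > 4000 → turbulent. Relative roughness ε/D = 0.00258/0.53 = 0.00487. Haaland: 1/√f = -1.8 log₁₀[(0.00487/3.7)^1.11 + 6.9/6.891e+05] = -1.8 log₁₀[0.000634 + 1e-05] = 5.744, so f = 0.03031.
Total minor-loss coefficient ΣK = 3·8.8 + 3·0.47 = 27.8.
ΔP = [f·L/D + ΣK]·(ρV²/2) = [0.03031·22.59/0.53 + 27.8]·(1025·1.263²/2) = [1.292 + 27.8]·818.1 = 2.381e+04 Pa.
ΔP = 2.381e+04 Pa = 23.81 kPa.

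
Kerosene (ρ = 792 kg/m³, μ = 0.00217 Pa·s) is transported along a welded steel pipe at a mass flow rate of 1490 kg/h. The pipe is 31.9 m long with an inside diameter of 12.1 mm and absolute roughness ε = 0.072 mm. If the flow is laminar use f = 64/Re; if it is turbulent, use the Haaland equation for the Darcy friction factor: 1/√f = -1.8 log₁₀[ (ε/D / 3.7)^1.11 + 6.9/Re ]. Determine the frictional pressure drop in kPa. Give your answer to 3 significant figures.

ΔP ≈ 768 kPa

ṁ = 1490 kg/h = 1490/3600 = 0.4139 kg/s.
A = πD²/4 = π(0.0121)²/4 = 0.000115 m²; mean velocity V = ṁ/(ρA) = 0.4139/(792 · 0.000115) = 4.545 m/s.
Reynolds number Re = ρVD/μ = 792 · 4.545 · 0.0121 / 0.00217 = 2.007e+04.
Re > 4000 → turbulent. Relative roughness ε/D = 7.2e-05/0.0121 = 0.00595. Haaland: 1/√f = -1.8 log₁₀[(0.00595/3.7)^1.11 + 6.9/2.007e+04] = -1.8 log₁₀[0.000793 + 0.000344] = 5.3, so f = 0.0356.
Darcy-Weisbach: ΔP = f(L/D)(ρV²/2) = 0.0356·(31.9/0.0121)·(792·4.545²/2) = 0.0356·2636·8179 = 7.676e+05 Pa.
ΔP = 7.676e+05 Pa = 768 kPa.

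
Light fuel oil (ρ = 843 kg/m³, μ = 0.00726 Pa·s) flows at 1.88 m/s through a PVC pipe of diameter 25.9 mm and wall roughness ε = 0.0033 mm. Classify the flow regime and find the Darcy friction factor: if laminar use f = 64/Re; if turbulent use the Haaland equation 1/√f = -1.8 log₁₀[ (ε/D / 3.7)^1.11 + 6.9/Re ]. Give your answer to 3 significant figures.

f ≈ 0.0365

Re = ρVD/μ = 843·1.88·0.0259/0.00726 = 5654.
Re > 4000 → turbulent. ε/D = 3.3e-06/0.0259 = 0.000127; Haaland: 1/√f = -1.8 log₁₀[1.11e-05 + 0.00122] = 5.237, so f = 0.03646.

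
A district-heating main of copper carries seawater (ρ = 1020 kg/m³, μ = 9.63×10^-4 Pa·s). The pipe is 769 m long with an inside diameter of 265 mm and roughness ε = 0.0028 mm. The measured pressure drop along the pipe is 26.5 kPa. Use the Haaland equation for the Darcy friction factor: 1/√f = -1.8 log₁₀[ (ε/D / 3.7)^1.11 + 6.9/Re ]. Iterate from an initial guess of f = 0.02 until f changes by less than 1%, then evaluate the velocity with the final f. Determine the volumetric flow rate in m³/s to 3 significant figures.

Q ≈ 0.0617 m³/s

Rearranging Darcy-Weisbach: V = √(2·ΔP·D/(f·L·ρ)). With ε/D = 2.8e-06/0.265 = 1.06e-05, iterate starting from f = 0.02:
  f = 0.02 → V = √(2·2.65e+04·0.265/(0.02·769·1020)) = 0.9462 m/s; Re = ρVD/μ = 2.656e+05; f → 0.01475
  f = 0.01475 → V = 1.102 m/s; Re = 3.092e+05; f → 0.01435
  f = 0.01435 → V = 1.117 m/s; Re = 3.136e+05; f → 0.01431
Converged (Δf/f < 1%). With the final f = 0.01431: V = √(2·2.65e+04·0.265/(0.01431·769·1020)) = 1.119 m/s.
Q = V·A = 1.119·(π/4·0.265²) = 0.06169 m³/s = 0.0617 m³/s.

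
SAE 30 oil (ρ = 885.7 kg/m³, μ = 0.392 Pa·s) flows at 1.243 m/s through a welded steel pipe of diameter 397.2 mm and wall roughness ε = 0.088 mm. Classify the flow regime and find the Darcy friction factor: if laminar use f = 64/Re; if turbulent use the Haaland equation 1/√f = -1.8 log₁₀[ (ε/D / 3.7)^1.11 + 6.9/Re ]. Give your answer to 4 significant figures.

Re = ρVD/μ = 885.7·1.243·0.3972/0.392 = 1116.
Re < 2300 → laminar, so f = 64/Re = 0.05737 (roughness is irrelevant in laminar flow).

f ≈ 0.05737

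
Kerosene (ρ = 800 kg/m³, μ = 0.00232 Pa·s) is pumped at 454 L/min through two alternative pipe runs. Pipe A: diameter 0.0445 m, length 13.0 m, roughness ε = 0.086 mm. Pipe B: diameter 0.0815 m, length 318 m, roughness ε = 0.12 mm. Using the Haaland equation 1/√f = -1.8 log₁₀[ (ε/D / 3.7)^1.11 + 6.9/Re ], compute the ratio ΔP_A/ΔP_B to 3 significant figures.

ΔP_A/ΔP_B ≈ 0.831

Pipe A: V = Q/A = 0.007567/0.001555 = 4.865 m/s; Re = 7.465e+04; ε/D = 0.00193; Haaland → f = 0.02527; ΔP_A = f(L/D)(ρV²/2) = 6.989e+04 Pa.
Pipe B: V = Q/A = 0.007567/0.005217 = 1.45 m/s; Re = 4.076e+04; ε/D = 0.00147; Haaland → f = 0.02561; ΔP_B = f(L/D)(ρV²/2) = 8.408e+04 Pa.
ΔP_A/ΔP_B = 6.989e+04/8.408e+04 = 0.831.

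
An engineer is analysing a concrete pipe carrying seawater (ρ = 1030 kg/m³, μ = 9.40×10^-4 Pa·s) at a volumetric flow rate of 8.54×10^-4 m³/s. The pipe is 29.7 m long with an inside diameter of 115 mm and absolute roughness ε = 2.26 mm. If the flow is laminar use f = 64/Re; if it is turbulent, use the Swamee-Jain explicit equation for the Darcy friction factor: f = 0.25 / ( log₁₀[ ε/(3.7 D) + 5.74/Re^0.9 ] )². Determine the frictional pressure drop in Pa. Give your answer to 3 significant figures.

ΔP ≈ 47.6 Pa

Cross-sectional area A = πD²/4 = π(0.115)²/4 = 0.01039 m²; mean velocity V = Q/A = 0.000854/0.01039 = 0.08222 m/s.
Reynolds number Re = ρVD/μ = 1030 · 0.08222 · 0.115 / 0.00094 = 1.036e+04.
Re > 4000 → turbulent. Relative roughness ε/D = 0.00226/0.115 = 0.0197. Swamee-Jain: f = 0.25/(log₁₀[0.0197/3.7 + 5.74/1.036e+04^0.9])² = 0.25/(log₁₀[0.00531 + 0.0014])² = 0.25/(-2.173)² = 0.05292.
Darcy-Weisbach: ΔP = f(L/D)(ρV²/2) = 0.05292·(29.7/0.115)·(1030·0.08222²/2) = 0.05292·258.3·3.481 = 47.58 Pa.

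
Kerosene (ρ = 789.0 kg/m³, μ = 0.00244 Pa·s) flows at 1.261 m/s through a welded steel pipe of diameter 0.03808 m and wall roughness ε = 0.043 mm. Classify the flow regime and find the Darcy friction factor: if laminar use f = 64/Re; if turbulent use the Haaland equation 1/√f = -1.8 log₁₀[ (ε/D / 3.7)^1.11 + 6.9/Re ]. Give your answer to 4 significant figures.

f ≈ 0.02932

Re = ρVD/μ = 789·1.261·0.03808/0.00244 = 1.553e+04.
Re > 4000 → turbulent. ε/D = 4.3e-05/0.03808 = 0.00113; Haaland: 1/√f = -1.8 log₁₀[0.000125 + 0.000444] = 5.84, so f = 0.02932.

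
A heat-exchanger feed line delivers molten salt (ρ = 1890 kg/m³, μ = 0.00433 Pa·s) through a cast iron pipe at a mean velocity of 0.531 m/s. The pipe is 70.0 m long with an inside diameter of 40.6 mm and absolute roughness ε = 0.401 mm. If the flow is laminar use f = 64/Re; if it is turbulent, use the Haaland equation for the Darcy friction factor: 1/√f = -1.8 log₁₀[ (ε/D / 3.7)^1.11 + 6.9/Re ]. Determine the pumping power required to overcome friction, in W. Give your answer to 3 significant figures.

Reynolds number Re = ρVD/μ = 1890 · 0.531 · 0.0406 / 0.00433 = 9410.
Re > 4000 → turbulent. Relative roughness ε/D = 0.000401/0.0406 = 0.00988. Haaland: 1/√f = -1.8 log₁₀[(0.00988/3.7)^1.11 + 6.9/9410] = -1.8 log₁₀[0.00139 + 0.000733] = 4.811, so f = 0.0432.
Darcy-Weisbach: ΔP = f(L/D)(ρV²/2) = 0.0432·(70/0.0406)·(1890·0.531²/2) = 0.0432·1724·266.5 = 1.985e+04 Pa.
Q = V·A = 0.531·0.001295 = 0.0006874 m³/s.
Pumping power P = QΔP = 0.0006874·1.985e+04 = 13.64 W = 13.6 W.

P ≈ 13.6 W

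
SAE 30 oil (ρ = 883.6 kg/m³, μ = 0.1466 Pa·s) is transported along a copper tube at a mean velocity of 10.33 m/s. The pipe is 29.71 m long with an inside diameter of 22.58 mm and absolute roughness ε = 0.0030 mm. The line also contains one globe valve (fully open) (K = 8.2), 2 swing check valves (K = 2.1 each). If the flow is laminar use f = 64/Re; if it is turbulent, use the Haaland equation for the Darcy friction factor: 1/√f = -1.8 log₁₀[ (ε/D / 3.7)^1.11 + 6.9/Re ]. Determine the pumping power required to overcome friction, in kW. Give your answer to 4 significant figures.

P ≈ 14.10 kW

Reynolds number Re = ρVD/μ = 883.6 · 10.33 · 0.02258 / 0.147 = 1406.
Re < 2300 → laminar flow, so f = 64/Re = 64/1406 = 0.04552 (the turbulent correlation is not needed).
Total minor-loss coefficient ΣK = 1·8.2 + 2·2.1 = 12.4.
ΔP = [f·L/D + ΣK]·(ρV²/2) = [0.04552·29.71/0.02258 + 12.4]·(883.6·10.33²/2) = [59.9 + 12.4]·4.714e+04 = 3.408e+06 Pa.
Q = V·A = 10.33·0.0004004 = 0.004137 m³/s.
Pumping power P = QΔP = 0.004137·3.408e+06 = 14099 W = 14.10 kW.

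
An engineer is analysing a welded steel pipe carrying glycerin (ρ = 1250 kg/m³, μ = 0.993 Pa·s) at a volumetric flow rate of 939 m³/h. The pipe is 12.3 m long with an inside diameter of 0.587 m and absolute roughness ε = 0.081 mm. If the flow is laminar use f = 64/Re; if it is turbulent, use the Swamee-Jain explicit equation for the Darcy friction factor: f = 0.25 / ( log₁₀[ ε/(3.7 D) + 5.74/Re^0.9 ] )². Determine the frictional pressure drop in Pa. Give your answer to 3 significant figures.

Q = 939 m³/h = 939/3600 = 0.2608 m³/s.
Cross-sectional area A = πD²/4 = π(0.587)²/4 = 0.2706 m²; mean velocity V = Q/A = 0.2608/0.2706 = 0.9638 m/s.
Reynolds number Re = ρVD/μ = 1250 · 0.9638 · 0.587 / 0.993 = 712.2.
Re < 2300 → laminar flow, so f = 64/Re = 64/712.2 = 0.08986 (the turbulent correlation is not needed).
Darcy-Weisbach: ΔP = f(L/D)(ρV²/2) = 0.08986·(12.3/0.587)·(1250·0.9638²/2) = 0.08986·20.95·580.6 = 1093 Pa.

ΔP ≈ 1090 Pa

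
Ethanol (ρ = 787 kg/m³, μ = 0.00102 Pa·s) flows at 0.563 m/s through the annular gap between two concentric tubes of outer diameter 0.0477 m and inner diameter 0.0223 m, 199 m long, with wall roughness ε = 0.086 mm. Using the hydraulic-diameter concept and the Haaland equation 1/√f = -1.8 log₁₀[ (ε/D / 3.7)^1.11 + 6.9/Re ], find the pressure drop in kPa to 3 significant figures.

Hydraulic diameter D_h = 4A/P = D_o - D_i = 0.0477 - 0.0223 = 0.0254 m.
Re = ρVD_h/μ = 787·0.563·0.0254/0.00102 = 1.103e+04.
ε/D_h = 8.6e-05/0.0254 = 0.00339; Haaland gives 1/√f = -1.8 log₁₀[0.000424+0.000625] = 5.362, so f = 0.03478.
ΔP = f(L/D_h)(ρV²/2) = 0.03478·199/0.0254·124.7 = 3.398e+04 Pa.
ΔP = 34.0 kPa.

ΔP ≈ 34.0 kPa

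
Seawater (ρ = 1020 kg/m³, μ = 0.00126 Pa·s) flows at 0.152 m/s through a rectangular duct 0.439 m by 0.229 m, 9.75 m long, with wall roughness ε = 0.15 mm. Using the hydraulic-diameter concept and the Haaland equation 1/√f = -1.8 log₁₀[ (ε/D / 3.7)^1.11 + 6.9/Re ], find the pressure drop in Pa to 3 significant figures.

Hydraulic diameter D_h = 4A/P = 4·(0.439·0.229)/(2·(0.439+0.229)) = 0.4021/1.336 = 0.301 m.
Re = ρVD_h/μ = 1020·0.152·0.301/0.00126 = 3.704e+04.
ε/D_h = 0.00015/0.301 = 0.000498; Haaland gives 1/√f = -1.8 log₁₀[5.05e-05+0.000186] = 6.526, so f = 0.02348.
ΔP = f(L/D_h)(ρV²/2) = 0.02348·9.75/0.301·11.78 = 8.962 Pa.

ΔP ≈ 8.96 Pa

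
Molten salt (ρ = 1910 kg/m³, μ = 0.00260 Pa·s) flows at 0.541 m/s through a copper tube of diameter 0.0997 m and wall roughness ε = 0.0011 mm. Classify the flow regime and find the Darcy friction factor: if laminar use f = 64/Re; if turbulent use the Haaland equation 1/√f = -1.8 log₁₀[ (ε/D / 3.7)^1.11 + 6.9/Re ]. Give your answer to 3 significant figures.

f ≈ 0.0219

Re = ρVD/μ = 1910·0.541·0.0997/0.0026 = 3.962e+04.
Re > 4000 → turbulent. ε/D = 1.1e-06/0.0997 = 1.1e-05; Haaland: 1/√f = -1.8 log₁₀[7.36e-07 + 0.000174] = 6.763, so f = 0.02186.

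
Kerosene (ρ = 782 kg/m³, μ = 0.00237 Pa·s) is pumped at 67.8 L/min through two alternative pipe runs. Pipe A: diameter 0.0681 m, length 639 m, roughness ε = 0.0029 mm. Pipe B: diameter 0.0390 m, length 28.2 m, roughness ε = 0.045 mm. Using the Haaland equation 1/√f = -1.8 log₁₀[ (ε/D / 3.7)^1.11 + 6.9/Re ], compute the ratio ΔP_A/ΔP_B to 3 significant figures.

ΔP_A/ΔP_B ≈ 1.54

Pipe A: V = Q/A = 0.00113/0.003642 = 0.3102 m/s; Re = 6971; ε/D = 4.26e-05; Haaland → f = 0.03422; ΔP_A = f(L/D)(ρV²/2) = 1.209e+04 Pa.
Pipe B: V = Q/A = 0.00113/0.001195 = 0.9459 m/s; Re = 1.217e+04; ε/D = 0.00115; Haaland → f = 0.03095; ΔP_B = f(L/D)(ρV²/2) = 7830 Pa.
ΔP_A/ΔP_B = 1.209e+04/7830 = 1.54.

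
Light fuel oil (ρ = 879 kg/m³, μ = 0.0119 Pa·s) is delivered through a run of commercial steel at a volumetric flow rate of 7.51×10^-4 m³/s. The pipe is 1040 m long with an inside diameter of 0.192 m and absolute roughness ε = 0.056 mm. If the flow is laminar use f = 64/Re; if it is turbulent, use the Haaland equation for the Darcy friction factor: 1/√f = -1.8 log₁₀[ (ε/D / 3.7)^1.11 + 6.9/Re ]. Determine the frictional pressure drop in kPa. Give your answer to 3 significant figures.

Cross-sectional area A = πD²/4 = π(0.192)²/4 = 0.02895 m²; mean velocity V = Q/A = 0.000751/0.02895 = 0.02594 m/s.
Reynolds number Re = ρVD/μ = 879 · 0.02594 · 0.192 / 0.0119 = 367.9.
Re < 2300 → laminar flow, so f = 64/Re = 64/367.9 = 0.174 (the turbulent correlation is not needed).
Darcy-Weisbach: ΔP = f(L/D)(ρV²/2) = 0.174·(1040/0.192)·(879·0.02594²/2) = 0.174·5417·0.2957 = 278.7 Pa.
ΔP = 278.7 Pa = 0.279 kPa.

ΔP ≈ 0.279 kPa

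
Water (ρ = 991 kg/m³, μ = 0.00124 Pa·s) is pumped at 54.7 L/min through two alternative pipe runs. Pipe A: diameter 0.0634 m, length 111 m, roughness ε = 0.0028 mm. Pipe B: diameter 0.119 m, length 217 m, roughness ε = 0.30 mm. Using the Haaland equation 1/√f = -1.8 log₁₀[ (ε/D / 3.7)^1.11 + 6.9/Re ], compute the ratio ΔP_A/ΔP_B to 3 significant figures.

ΔP_A/ΔP_B ≈ 9.23

Pipe A: V = Q/A = 0.0009117/0.003157 = 0.2888 m/s; Re = 1.463e+04; ε/D = 4.42e-05; Haaland → f = 0.02795; ΔP_A = f(L/D)(ρV²/2) = 2022 Pa.
Pipe B: V = Q/A = 0.0009117/0.01112 = 0.08197 m/s; Re = 7796; ε/D = 0.00252; Haaland → f = 0.03609; ΔP_B = f(L/D)(ρV²/2) = 219.1 Pa.
ΔP_A/ΔP_B = 2022/219.1 = 9.23.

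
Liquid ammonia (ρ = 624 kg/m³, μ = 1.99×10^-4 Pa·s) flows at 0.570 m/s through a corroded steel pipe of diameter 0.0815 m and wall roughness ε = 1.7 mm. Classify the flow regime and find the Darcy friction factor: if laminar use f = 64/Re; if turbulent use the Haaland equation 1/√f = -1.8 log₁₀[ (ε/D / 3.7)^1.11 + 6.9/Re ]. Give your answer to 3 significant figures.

Re = ρVD/μ = 624·0.57·0.0815/0.000199 = 1.457e+05.
Re > 4000 → turbulent. ε/D = 0.0017/0.0815 = 0.0209; Haaland: 1/√f = -1.8 log₁₀[0.00319 + 4.74e-05] = 4.482, so f = 0.04978.

f ≈ 0.0498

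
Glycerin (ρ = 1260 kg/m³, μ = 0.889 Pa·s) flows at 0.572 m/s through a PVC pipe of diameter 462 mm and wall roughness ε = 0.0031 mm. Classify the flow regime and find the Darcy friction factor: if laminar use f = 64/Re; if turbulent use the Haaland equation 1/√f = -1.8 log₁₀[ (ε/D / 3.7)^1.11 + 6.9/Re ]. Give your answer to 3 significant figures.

Re = ρVD/μ = 1260·0.572·0.462/0.889 = 374.5.
Re < 2300 → laminar, so f = 64/Re = 0.1709 (roughness is irrelevant in laminar flow).

f ≈ 0.171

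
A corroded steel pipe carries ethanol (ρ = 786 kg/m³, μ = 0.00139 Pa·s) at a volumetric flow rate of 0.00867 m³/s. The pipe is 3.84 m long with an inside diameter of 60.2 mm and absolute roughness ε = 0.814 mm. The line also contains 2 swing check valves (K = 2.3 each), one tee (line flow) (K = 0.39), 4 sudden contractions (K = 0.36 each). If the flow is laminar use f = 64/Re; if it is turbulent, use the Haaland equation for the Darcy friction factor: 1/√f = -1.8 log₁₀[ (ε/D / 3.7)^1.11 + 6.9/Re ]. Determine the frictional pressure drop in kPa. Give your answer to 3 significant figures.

Cross-sectional area A = πD²/4 = π(0.0602)²/4 = 0.002846 m²; mean velocity V = Q/A = 0.00867/0.002846 = 3.046 m/s.
Reynolds number Re = ρVD/μ = 786 · 3.046 · 0.0602 / 0.00139 = 1.037e+05.
Re > 4000 → turbulent. Relative roughness ε/D = 0.000814/0.0602 = 0.0135. Haaland: 1/√f = -1.8 log₁₀[(0.0135/3.7)^1.11 + 6.9/1.037e+05] = -1.8 log₁₀[0.00197 + 6.65e-05] = 4.844, so f = 0.04263.
Total minor-loss coefficient ΣK = 2·2.3 + 1·0.39 + 4·0.36 = 6.43.
ΔP = [f·L/D + ΣK]·(ρV²/2) = [0.04263·3.84/0.0602 + 6.43]·(786·3.046²/2) = [2.719 + 6.43]·3646 = 3.336e+04 Pa.
ΔP = 3.336e+04 Pa = 33.4 kPa.

ΔP ≈ 33.4 kPa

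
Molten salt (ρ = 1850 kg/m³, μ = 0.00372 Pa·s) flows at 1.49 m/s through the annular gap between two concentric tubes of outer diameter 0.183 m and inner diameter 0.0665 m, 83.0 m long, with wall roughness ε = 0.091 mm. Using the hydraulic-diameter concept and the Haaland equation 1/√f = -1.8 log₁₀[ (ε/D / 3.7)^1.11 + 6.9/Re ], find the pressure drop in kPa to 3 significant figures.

Hydraulic diameter D_h = 4A/P = D_o - D_i = 0.183 - 0.0665 = 0.1165 m.
Re = ρVD_h/μ = 1850·1.49·0.1165/0.00372 = 8.633e+04.
ε/D_h = 9.1e-05/0.1165 = 0.000781; Haaland gives 1/√f = -1.8 log₁₀[8.32e-05+7.99e-05] = 6.817, so f = 0.02152.
ΔP = f(L/D_h)(ρV²/2) = 0.02152·83/0.1165·2054 = 3.148e+04 Pa.
ΔP = 31.5 kPa.

ΔP ≈ 31.5 kPa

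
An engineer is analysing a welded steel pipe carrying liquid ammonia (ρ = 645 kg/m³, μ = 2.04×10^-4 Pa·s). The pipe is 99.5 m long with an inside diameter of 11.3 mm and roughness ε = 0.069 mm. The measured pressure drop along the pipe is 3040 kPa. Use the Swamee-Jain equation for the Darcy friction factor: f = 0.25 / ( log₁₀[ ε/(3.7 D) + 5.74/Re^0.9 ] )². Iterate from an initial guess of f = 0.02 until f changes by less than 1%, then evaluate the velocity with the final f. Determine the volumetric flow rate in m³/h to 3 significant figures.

Rearranging Darcy-Weisbach: V = √(2·ΔP·D/(f·L·ρ)). With ε/D = 6.9e-05/0.0113 = 0.00611, iterate starting from f = 0.02:
  f = 0.02 → V = √(2·3.04e+06·0.0113/(0.02·99.5·645)) = 7.316 m/s; Re = ρVD/μ = 2.614e+05; f → 0.03275
  f = 0.03275 → V = 5.717 m/s; Re = 2.043e+05; f → 0.03287
Converged (Δf/f < 1%). With the final f = 0.03287: V = √(2·3.04e+06·0.0113/(0.03287·99.5·645)) = 5.707 m/s.
Q = V·A = 5.707·(π/4·0.0113²) = 0.0005724 m³/s = 2.06 m³/h.

Q ≈ 2.06 m³/h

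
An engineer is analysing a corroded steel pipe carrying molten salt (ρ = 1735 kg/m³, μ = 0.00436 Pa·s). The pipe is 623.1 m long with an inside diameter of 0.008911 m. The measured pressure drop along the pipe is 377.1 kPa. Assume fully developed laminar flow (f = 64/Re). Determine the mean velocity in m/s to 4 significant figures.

For laminar flow, f = 64/Re with Re = ρVD/μ, so Darcy-Weisbach reduces to ΔP = 32μLV/D². Solving for V: V = ΔP·D²/(32μL) = 3.771e+05·(0.008911)²/(32·0.00436·623.1) = 0.3444 m/s.
Check: Re = ρVD/μ = 1735·0.3444·0.008911/0.00436 = 1221 < 2300, so the laminar assumption holds.

V ≈ 0.3444 m/s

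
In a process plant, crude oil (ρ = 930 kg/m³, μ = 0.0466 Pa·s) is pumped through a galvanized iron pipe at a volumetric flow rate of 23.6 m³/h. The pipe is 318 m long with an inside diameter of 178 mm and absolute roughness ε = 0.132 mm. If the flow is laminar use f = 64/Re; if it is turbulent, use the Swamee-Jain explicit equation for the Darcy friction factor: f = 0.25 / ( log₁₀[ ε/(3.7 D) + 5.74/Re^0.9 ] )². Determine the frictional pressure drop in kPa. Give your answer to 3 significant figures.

ΔP ≈ 3.94 kPa

Q = 23.6 m³/h = 23.6/3600 = 0.006556 m³/s.
Cross-sectional area A = πD²/4 = π(0.178)²/4 = 0.02488 m²; mean velocity V = Q/A = 0.006556/0.02488 = 0.2634 m/s.
Reynolds number Re = ρVD/μ = 930 · 0.2634 · 0.178 / 0.0466 = 935.8.
Re < 2300 → laminar flow, so f = 64/Re = 64/935.8 = 0.06839 (the turbulent correlation is not needed).
Darcy-Weisbach: ΔP = f(L/D)(ρV²/2) = 0.06839·(318/0.178)·(930·0.2634²/2) = 0.06839·1787·32.27 = 3943 Pa.
ΔP = 3943 Pa = 3.94 kPa.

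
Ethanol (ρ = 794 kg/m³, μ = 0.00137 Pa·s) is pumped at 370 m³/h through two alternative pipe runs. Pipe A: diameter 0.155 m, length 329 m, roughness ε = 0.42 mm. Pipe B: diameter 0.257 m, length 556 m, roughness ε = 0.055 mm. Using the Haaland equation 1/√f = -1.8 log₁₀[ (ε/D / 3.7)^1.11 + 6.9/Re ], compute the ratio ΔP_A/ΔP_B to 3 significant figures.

Pipe A: V = Q/A = 0.1028/0.01887 = 5.447 m/s; Re = 4.893e+05; ε/D = 0.00271; Haaland → f = 0.02575; ΔP_A = f(L/D)(ρV²/2) = 6.438e+05 Pa.
Pipe B: V = Q/A = 0.1028/0.05187 = 1.981 m/s; Re = 2.951e+05; ε/D = 0.000214; Haaland → f = 0.0162; ΔP_B = f(L/D)(ρV²/2) = 5.461e+04 Pa.
ΔP_A/ΔP_B = 6.438e+05/5.461e+04 = 11.8.

ΔP_A/ΔP_B ≈ 11.8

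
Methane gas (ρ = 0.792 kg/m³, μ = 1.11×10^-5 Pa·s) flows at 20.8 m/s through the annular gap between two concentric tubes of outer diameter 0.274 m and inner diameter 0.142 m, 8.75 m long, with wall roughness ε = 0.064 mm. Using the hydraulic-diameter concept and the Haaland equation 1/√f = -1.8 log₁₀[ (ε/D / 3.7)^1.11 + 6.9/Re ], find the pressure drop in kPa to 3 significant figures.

Hydraulic diameter D_h = 4A/P = D_o - D_i = 0.274 - 0.142 = 0.132 m.
Re = ρVD_h/μ = 0.792·20.8·0.132/1.11e-05 = 1.959e+05.
ε/D_h = 6.4e-05/0.132 = 0.000485; Haaland gives 1/√f = -1.8 log₁₀[4.9e-05+3.52e-05] = 7.334, so f = 0.01859.
ΔP = f(L/D_h)(ρV²/2) = 0.01859·8.75/0.132·171.3 = 211.1 Pa.
ΔP = 0.211 kPa.

ΔP ≈ 0.211 kPa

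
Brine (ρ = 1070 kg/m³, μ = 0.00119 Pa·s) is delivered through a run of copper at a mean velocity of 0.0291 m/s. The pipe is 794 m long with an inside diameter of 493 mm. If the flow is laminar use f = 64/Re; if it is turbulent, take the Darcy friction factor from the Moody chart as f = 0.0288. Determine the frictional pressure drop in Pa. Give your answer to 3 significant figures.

Reynolds number Re = ρVD/μ = 1070 · 0.0291 · 0.493 / 0.00119 = 1.29e+04.
Re > 4000 → turbulent; use the Moody-chart value f = 0.0288.
Darcy-Weisbach: ΔP = f(L/D)(ρV²/2) = 0.0288·(794/0.493)·(1070·0.0291²/2) = 0.0288·1611·0.453 = 21.01 Pa.

ΔP ≈ 21.0 Pa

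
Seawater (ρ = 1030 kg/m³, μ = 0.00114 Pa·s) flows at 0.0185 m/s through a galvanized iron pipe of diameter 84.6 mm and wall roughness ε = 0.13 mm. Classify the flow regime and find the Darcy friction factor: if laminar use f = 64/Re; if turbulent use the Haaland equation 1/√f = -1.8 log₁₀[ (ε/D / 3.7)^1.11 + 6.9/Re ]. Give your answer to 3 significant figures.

Re = ρVD/μ = 1030·0.0185·0.0846/0.00114 = 1414.
Re < 2300 → laminar, so f = 64/Re = 0.04526 (roughness is irrelevant in laminar flow).

f ≈ 0.0453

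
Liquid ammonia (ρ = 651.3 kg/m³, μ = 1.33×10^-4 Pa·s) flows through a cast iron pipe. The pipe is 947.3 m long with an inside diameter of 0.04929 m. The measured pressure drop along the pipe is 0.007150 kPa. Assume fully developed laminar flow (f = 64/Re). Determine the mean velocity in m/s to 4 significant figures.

For laminar flow, f = 64/Re with Re = ρVD/μ, so Darcy-Weisbach reduces to ΔP = 32μLV/D². Solving for V: V = ΔP·D²/(32μL) = 7.15·(0.04929)²/(32·0.000133·947.3) = 0.004309 m/s.
Check: Re = ρVD/μ = 651.3·0.004309·0.04929/0.000133 = 1040 < 2300, so the laminar assumption holds.

V ≈ 0.004309 m/s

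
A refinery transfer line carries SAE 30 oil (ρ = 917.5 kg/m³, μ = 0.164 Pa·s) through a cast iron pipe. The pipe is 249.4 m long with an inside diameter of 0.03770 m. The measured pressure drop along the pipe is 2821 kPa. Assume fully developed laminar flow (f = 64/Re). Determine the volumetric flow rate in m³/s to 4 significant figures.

For laminar flow, f = 64/Re with Re = ρVD/μ, so Darcy-Weisbach reduces to ΔP = 32μLV/D². Solving for V: V = ΔP·D²/(32μL) = 2.821e+06·(0.0377)²/(32·0.164·249.4) = 3.063 m/s.
Check: Re = ρVD/μ = 917.5·3.063·0.0377/0.164 = 646.1 < 2300, so the laminar assumption holds.
Q = V·A = 3.063·(π/4·0.0377²) = 0.00342 m³/s = 0.003420 m³/s.

Q ≈ 0.003420 m³/s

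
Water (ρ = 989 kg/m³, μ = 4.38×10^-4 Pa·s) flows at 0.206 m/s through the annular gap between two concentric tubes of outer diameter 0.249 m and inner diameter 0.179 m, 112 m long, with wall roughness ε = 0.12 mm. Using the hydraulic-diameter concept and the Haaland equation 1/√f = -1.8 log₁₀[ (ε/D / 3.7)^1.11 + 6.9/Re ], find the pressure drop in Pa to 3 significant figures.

ΔP ≈ 904 Pa

Hydraulic diameter D_h = 4A/P = D_o - D_i = 0.249 - 0.179 = 0.07 m.
Re = ρVD_h/μ = 989·0.206·0.07/0.000438 = 3.256e+04.
ε/D_h = 0.00012/0.07 = 0.00171; Haaland gives 1/√f = -1.8 log₁₀[0.000199+0.000212] = 6.095, so f = 0.02692.
ΔP = f(L/D_h)(ρV²/2) = 0.02692·112/0.07·20.98 = 903.8 Pa.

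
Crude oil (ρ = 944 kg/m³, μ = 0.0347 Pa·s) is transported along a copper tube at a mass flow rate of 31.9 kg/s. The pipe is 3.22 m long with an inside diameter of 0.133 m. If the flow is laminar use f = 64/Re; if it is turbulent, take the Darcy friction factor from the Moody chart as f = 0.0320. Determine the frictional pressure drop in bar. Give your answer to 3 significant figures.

ΔP ≈ 0.0216 bar

A = πD²/4 = π(0.133)²/4 = 0.01389 m²; mean velocity V = ṁ/(ρA) = 31.9/(944 · 0.01389) = 2.432 m/s.
Reynolds number Re = ρVD/μ = 944 · 2.432 · 0.133 / 0.0347 = 8801.
Re > 4000 → turbulent; use the Moody-chart value f = 0.0320.
Darcy-Weisbach: ΔP = f(L/D)(ρV²/2) = 0.032·(3.22/0.133)·(944·2.432²/2) = 0.032·24.21·2792 = 2163 Pa.
ΔP = 2163 Pa = 0.0216 bar.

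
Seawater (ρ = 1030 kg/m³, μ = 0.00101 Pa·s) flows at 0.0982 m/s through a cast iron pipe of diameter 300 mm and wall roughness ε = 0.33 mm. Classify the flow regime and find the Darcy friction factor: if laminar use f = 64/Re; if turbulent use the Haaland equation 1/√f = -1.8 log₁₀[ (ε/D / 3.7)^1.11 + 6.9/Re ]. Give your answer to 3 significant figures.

Re = ρVD/μ = 1030·0.0982·0.3/0.00101 = 3.004e+04.
Re > 4000 → turbulent. ε/D = 0.00033/0.3 = 0.0011; Haaland: 1/√f = -1.8 log₁₀[0.000122 + 0.00023] = 6.218, so f = 0.02587.

f ≈ 0.0259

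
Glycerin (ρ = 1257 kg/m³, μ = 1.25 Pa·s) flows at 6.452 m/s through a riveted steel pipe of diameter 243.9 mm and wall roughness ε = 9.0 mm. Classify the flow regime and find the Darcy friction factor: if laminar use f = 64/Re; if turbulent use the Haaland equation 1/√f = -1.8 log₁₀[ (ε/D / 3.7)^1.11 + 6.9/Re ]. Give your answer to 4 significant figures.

f ≈ 0.04044

Re = ρVD/μ = 1257·6.452·0.2439/1.25 = 1582.
Re < 2300 → laminar, so f = 64/Re = 0.04044 (roughness is irrelevant in laminar flow).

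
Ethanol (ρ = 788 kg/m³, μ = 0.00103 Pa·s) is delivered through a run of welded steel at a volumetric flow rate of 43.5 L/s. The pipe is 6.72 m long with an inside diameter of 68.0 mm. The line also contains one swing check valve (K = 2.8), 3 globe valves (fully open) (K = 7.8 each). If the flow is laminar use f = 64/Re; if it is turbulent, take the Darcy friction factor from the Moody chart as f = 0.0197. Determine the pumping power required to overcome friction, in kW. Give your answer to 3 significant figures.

Q = 43.5 L/s = 43.5/1000 = 0.0435 m³/s.
Cross-sectional area A = πD²/4 = π(0.068)²/4 = 0.003632 m²; mean velocity V = Q/A = 0.0435/0.003632 = 11.98 m/s.
Reynolds number Re = ρVD/μ = 788 · 11.98 · 0.068 / 0.00103 = 6.231e+05.
Re > 4000 → turbulent; use the Moody-chart value f = 0.0197.
Total minor-loss coefficient ΣK = 1·2.8 + 3·7.8 = 26.2.
ΔP = [f·L/D + ΣK]·(ρV²/2) = [0.0197·6.72/0.068 + 26.2]·(788·11.98²/2) = [1.947 + 26.2]·5.653e+04 = 1.591e+06 Pa.
Pumping power P = QΔP = 0.0435·1.591e+06 = 69210 W = 69.2 kW.

P ≈ 69.2 kW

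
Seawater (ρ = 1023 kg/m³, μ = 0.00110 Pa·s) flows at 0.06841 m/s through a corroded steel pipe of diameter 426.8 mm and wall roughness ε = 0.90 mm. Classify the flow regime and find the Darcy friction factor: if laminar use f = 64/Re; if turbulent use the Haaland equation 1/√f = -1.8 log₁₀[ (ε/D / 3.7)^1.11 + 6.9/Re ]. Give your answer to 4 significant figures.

f ≈ 0.02839

Re = ρVD/μ = 1023·0.06841·0.4268/0.0011 = 2.715e+04.
Re > 4000 → turbulent. ε/D = 0.0009/0.4268 = 0.00211; Haaland: 1/√f = -1.8 log₁₀[0.000251 + 0.000254] = 5.935, so f = 0.02839.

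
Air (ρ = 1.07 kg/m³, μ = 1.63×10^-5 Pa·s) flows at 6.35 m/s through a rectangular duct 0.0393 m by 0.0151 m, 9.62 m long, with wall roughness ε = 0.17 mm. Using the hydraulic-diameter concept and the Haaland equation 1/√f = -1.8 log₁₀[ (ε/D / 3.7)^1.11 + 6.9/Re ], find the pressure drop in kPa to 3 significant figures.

ΔP ≈ 0.392 kPa

Hydraulic diameter D_h = 4A/P = 4·(0.0393·0.0151)/(2·(0.0393+0.0151)) = 0.002374/0.1088 = 0.02182 m.
Re = ρVD_h/μ = 1.07·6.35·0.02182/1.63e-05 = 9094.
ε/D_h = 0.00017/0.02182 = 0.00779; Haaland gives 1/√f = -1.8 log₁₀[0.00107+0.000759] = 4.929, so f = 0.04117.
ΔP = f(L/D_h)(ρV²/2) = 0.04117·9.62/0.02182·21.57 = 391.6 Pa.
ΔP = 0.392 kPa.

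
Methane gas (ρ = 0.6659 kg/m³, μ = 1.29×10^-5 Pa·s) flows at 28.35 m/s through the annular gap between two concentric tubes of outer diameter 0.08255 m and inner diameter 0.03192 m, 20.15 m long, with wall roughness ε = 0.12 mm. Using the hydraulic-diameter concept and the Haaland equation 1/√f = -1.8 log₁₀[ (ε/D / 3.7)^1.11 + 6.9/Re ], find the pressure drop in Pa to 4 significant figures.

Hydraulic diameter D_h = 4A/P = D_o - D_i = 0.08255 - 0.03192 = 0.05063 m.
Re = ρVD_h/μ = 0.6659·28.35·0.05063/1.29e-05 = 7.409e+04.
ε/D_h = 0.00012/0.05063 = 0.00237; Haaland gives 1/√f = -1.8 log₁₀[0.000285+9.31e-05] = 6.16, so f = 0.02636.
ΔP = f(L/D_h)(ρV²/2) = 0.02636·20.15/0.05063·267.6 = 2807 Pa.

ΔP ≈ 2807 Pa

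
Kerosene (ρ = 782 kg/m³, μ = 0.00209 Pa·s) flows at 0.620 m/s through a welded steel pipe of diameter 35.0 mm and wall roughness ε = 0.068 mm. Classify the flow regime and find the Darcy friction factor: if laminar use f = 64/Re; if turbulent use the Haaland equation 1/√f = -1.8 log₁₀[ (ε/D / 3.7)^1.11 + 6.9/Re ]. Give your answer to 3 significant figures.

f ≈ 0.0351

Re = ρVD/μ = 782·0.62·0.035/0.00209 = 8119.
Re > 4000 → turbulent. ε/D = 6.8e-05/0.035 = 0.00194; Haaland: 1/√f = -1.8 log₁₀[0.000229 + 0.00085] = 5.341, so f = 0.03506.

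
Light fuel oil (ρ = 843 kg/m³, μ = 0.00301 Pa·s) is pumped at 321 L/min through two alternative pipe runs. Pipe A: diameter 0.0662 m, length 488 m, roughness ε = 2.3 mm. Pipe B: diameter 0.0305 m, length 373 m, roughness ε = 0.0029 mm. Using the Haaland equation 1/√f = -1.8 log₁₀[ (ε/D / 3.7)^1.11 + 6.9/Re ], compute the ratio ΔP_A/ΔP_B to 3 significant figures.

Pipe A: V = Q/A = 0.00535/0.003442 = 1.554 m/s; Re = 2.882e+04; ε/D = 0.0347; Haaland → f = 0.06194; ΔP_A = f(L/D)(ρV²/2) = 4.65e+05 Pa.
Pipe B: V = Q/A = 0.00535/0.0007306 = 7.323 m/s; Re = 6.255e+04; ε/D = 9.51e-05; Haaland → f = 0.02002; ΔP_B = f(L/D)(ρV²/2) = 5.532e+06 Pa.
ΔP_A/ΔP_B = 4.65e+05/5.532e+06 = 0.0840.

ΔP_A/ΔP_B ≈ 0.0840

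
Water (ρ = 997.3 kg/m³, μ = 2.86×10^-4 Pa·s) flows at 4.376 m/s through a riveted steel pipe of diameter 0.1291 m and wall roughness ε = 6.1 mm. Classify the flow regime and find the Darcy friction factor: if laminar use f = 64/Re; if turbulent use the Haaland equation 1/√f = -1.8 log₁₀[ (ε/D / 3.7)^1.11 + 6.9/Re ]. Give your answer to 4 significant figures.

Re = ρVD/μ = 997.3·4.376·0.1291/0.000286 = 1.97e+06.
Re > 4000 → turbulent. ε/D = 0.0061/0.1291 = 0.0473; Haaland: 1/√f = -1.8 log₁₀[0.0079 + 3.5e-06] = 3.783, so f = 0.06986.

f ≈ 0.06986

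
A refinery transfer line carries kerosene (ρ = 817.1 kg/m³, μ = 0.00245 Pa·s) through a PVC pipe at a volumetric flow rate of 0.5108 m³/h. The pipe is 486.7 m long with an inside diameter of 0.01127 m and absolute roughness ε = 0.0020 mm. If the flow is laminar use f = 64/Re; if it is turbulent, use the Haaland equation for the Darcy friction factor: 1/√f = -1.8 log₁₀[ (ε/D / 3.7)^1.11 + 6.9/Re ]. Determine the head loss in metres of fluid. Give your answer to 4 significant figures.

Q = 0.5108 m³/h = 0.5108/3600 = 0.0001419 m³/s.
Cross-sectional area A = πD²/4 = π(0.01127)²/4 = 9.976e-05 m²; mean velocity V = Q/A = 0.0001419/9.976e-05 = 1.422 m/s.
Reynolds number Re = ρVD/μ = 817.1 · 1.422 · 0.01127 / 0.00245 = 5346.
Re > 4000 → turbulent. Relative roughness ε/D = 2e-06/0.01127 = 0.000177. Haaland: 1/√f = -1.8 log₁₀[(0.000177/3.7)^1.11 + 6.9/5346] = -1.8 log₁₀[1.61e-05 + 0.00129] = 5.191, so f = 0.03711.
Darcy-Weisbach: ΔP = f(L/D)(ρV²/2) = 0.03711·(486.7/0.01127)·(817.1·1.422²/2) = 0.03711·4.319e+04·826.5 = 1.325e+06 Pa.
Head loss h_f = ΔP/(ρg) = 1.325e+06/(817.1·9.81) = 165.3 m.

h_f ≈ 165.3 m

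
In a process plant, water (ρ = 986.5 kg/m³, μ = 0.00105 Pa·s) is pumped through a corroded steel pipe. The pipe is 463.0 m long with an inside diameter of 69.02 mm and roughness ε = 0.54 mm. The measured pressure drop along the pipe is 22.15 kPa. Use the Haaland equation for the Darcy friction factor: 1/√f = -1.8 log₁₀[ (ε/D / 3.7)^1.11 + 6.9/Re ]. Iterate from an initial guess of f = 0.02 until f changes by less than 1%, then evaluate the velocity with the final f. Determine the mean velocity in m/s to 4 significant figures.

V ≈ 0.4238 m/s

Rearranging Darcy-Weisbach: V = √(2·ΔP·D/(f·L·ρ)). With ε/D = 0.00054/0.06902 = 0.00782, iterate starting from f = 0.02:
  f = 0.02 → V = √(2·2.215e+04·0.06902/(0.02·463·986.5)) = 0.5785 m/s; Re = ρVD/μ = 3.752e+04; f → 0.03669
  f = 0.03669 → V = 0.4271 m/s; Re = 2.77e+04; f → 0.03725
  f = 0.03725 → V = 0.4239 m/s; Re = 2.749e+04; f → 0.03727
Converged (Δf/f < 1%). With the final f = 0.03727: V = √(2·2.215e+04·0.06902/(0.03727·463·986.5)) = 0.4238 m/s.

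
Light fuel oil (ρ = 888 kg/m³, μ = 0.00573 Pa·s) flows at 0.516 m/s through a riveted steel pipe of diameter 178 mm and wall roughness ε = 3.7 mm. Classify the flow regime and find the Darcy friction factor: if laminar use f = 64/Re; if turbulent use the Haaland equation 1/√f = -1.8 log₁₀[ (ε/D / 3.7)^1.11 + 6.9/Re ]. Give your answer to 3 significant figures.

f ≈ 0.0520

Re = ρVD/μ = 888·0.516·0.178/0.00573 = 1.423e+04.
Re > 4000 → turbulent. ε/D = 0.0037/0.178 = 0.0208; Haaland: 1/√f = -1.8 log₁₀[0.00318 + 0.000485] = 4.385, so f = 0.052.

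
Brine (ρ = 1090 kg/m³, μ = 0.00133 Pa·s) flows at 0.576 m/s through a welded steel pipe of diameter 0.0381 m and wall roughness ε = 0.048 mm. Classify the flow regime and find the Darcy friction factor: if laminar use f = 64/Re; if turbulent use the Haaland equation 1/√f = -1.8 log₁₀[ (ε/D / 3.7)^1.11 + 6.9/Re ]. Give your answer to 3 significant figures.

f ≈ 0.0287

Re = ρVD/μ = 1090·0.576·0.0381/0.00133 = 1.799e+04.
Re > 4000 → turbulent. ε/D = 4.8e-05/0.0381 = 0.00126; Haaland: 1/√f = -1.8 log₁₀[0.000141 + 0.000384] = 5.904, so f = 0.02869.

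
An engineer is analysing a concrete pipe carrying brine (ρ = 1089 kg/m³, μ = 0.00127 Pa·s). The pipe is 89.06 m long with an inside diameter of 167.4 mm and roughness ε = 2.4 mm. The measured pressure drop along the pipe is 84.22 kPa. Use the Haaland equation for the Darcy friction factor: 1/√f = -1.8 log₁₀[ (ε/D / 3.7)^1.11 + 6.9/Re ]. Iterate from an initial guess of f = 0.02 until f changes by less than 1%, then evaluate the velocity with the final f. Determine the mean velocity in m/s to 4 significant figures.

V ≈ 2.595 m/s

Rearranging Darcy-Weisbach: V = √(2·ΔP·D/(f·L·ρ)). With ε/D = 0.0024/0.1674 = 0.0143, iterate starting from f = 0.02:
  f = 0.02 → V = √(2·8.422e+04·0.1674/(0.02·89.06·1089)) = 3.813 m/s; Re = ρVD/μ = 5.473e+05; f → 0.04315
  f = 0.04315 → V = 2.596 m/s; Re = 3.726e+05; f → 0.04319
Converged (Δf/f < 1%). With the final f = 0.04319: V = √(2·8.422e+04·0.1674/(0.04319·89.06·1089)) = 2.595 m/s.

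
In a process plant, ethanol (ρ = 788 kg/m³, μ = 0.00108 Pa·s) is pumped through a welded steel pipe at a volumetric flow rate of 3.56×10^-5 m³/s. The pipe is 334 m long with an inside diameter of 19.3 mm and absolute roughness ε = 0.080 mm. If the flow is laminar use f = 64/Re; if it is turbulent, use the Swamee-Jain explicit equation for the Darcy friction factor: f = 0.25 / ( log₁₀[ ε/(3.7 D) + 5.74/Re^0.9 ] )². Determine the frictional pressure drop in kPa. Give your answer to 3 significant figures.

Cross-sectional area A = πD²/4 = π(0.0193)²/4 = 0.0002926 m²; mean velocity V = Q/A = 3.56e-05/0.0002926 = 0.1217 m/s.
Reynolds number Re = ρVD/μ = 788 · 0.1217 · 0.0193 / 0.00108 = 1714.
Re < 2300 → laminar flow, so f = 64/Re = 64/1714 = 0.03735 (the turbulent correlation is not needed).
Darcy-Weisbach: ΔP = f(L/D)(ρV²/2) = 0.03735·(334/0.0193)·(788·0.1217²/2) = 0.03735·1.731e+04·5.834 = 3771 Pa.
ΔP = 3771 Pa = 3.77 kPa.

ΔP ≈ 3.77 kPa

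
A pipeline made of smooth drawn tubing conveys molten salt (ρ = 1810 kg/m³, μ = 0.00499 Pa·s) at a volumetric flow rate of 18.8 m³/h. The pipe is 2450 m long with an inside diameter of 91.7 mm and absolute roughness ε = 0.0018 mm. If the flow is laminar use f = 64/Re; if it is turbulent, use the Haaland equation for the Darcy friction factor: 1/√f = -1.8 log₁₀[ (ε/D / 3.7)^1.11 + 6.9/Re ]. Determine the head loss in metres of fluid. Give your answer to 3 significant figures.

h_f ≈ 20.5 m

Q = 18.8 m³/h = 18.8/3600 = 0.005222 m³/s.
Cross-sectional area A = πD²/4 = π(0.0917)²/4 = 0.006604 m²; mean velocity V = Q/A = 0.005222/0.006604 = 0.7907 m/s.
Reynolds number Re = ρVD/μ = 1810 · 0.7907 · 0.0917 / 0.00499 = 2.63e+04.
Re > 4000 → turbulent. Relative roughness ε/D = 1.8e-06/0.0917 = 1.96e-05. Haaland: 1/√f = -1.8 log₁₀[(1.96e-05/3.7)^1.11 + 6.9/2.63e+04] = -1.8 log₁₀[1.39e-06 + 0.000262] = 6.442, so f = 0.0241.
Darcy-Weisbach: ΔP = f(L/D)(ρV²/2) = 0.0241·(2450/0.0917)·(1810·0.7907²/2) = 0.0241·2.672e+04·565.9 = 3.643e+05 Pa.
Head loss h_f = ΔP/(ρg) = 3.643e+05/(1810·9.81) = 20.5 m.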